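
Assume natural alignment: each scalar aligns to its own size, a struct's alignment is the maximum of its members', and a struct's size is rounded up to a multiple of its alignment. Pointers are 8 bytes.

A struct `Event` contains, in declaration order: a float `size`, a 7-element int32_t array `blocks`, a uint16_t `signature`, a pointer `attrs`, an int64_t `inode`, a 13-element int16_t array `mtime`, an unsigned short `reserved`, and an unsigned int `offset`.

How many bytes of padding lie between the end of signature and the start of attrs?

0..4  size  (4B, 4-aligned)
4..32  blocks  (28B, 4-aligned)
32..34  signature  (2B, 2-aligned)
34..40  -- padding (6B)
40..48  attrs  (8B, 8-aligned)

6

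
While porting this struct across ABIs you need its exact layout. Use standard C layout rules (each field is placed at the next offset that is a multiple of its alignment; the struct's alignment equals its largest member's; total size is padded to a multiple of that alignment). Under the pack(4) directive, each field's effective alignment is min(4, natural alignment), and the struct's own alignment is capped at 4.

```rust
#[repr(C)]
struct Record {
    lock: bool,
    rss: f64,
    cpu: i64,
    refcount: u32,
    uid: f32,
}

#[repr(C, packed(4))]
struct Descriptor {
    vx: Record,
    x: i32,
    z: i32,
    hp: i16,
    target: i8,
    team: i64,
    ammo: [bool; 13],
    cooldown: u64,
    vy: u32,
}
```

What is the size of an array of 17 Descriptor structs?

Record: lock at 0 (size 1, align 1) → ends 1; pad 7 to align 8 for rss; rss at 8 (size 8, align 8) → ends 16; cpu at 16 (size 8, align 8) → ends 24; refcount at 24 (size 4, align 4) → ends 28; uid at 28 (size 4, align 4) → ends 32; total 32 bytes, alignment 8
vx at 0 (size 32, align 4) → ends 32
x at 32 (size 4, align 4) → ends 36
z at 36 (size 4, align 4) → ends 40
hp at 40 (size 2, align 2) → ends 42
target at 42 (size 1, align 1) → ends 43
pad 1 to align 4 for team
team at 44 (size 8, align 4) → ends 52
ammo at 52 (size 13, align 1) → ends 65
pad 3 to align 4 for cooldown
cooldown at 68 (size 8, align 4) → ends 76
vy at 76 (size 4, align 4) → ends 80
total 80 bytes, alignment 4
array of 17: 17 × 80 = 1360

1360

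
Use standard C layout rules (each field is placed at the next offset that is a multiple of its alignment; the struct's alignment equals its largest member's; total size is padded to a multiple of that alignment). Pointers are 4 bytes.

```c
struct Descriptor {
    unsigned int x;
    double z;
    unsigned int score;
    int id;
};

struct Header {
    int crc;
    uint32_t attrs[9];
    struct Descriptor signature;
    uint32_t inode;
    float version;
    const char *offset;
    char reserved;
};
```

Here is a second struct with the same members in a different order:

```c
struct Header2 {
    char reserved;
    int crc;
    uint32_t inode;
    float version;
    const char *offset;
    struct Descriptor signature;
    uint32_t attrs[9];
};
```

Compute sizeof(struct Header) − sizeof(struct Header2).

-8

Descriptor: 0..4  x  (4B, 4-aligned); 4..8  -- padding (4B); 8..16  z  (8B, 8-aligned); 16..20  score  (4B, 4-aligned); 20..24  id  (4B, 4-aligned); sizeof = 24, alignof = 8
0..4  crc  (4B, 4-aligned)
4..40  attrs  (36B, 4-aligned)
40..64  signature  (24B, 8-aligned)
64..68  inode  (4B, 4-aligned)
68..72  version  (4B, 4-aligned)
72..76  offset  (4B, 4-aligned)
76..77  reserved  (1B, 1-aligned)
77..80  -- tail padding (3B)
sizeof = 80, alignof = 8
— Header2 —
0..1  reserved  (1B, 1-aligned)
1..4  -- padding (3B)
4..8  crc  (4B, 4-aligned)
8..12  inode  (4B, 4-aligned)
12..16  version  (4B, 4-aligned)
16..20  offset  (4B, 4-aligned)
20..24  -- padding (4B)
24..48  signature  (24B, 8-aligned)
48..84  attrs  (36B, 4-aligned)
84..88  -- tail padding (4B)
sizeof = 88, alignof = 8
80 − 88 = -8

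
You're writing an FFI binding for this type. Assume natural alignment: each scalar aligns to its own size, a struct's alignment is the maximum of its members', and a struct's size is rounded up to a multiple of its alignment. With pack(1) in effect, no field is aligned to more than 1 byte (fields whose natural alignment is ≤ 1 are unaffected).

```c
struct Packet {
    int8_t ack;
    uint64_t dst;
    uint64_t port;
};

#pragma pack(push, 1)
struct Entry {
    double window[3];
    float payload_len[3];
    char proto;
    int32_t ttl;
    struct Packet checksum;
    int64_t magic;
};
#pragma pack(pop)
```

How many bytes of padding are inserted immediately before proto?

Packet: 0..1  ack  (1B, 1-aligned); 1..8  -- padding (7B); 8..16  dst  (8B, 8-aligned); 16..24  port  (8B, 8-aligned); sizeof = 24, alignof = 8
0..24  window  (24B, 1-aligned)
24..36  payload_len  (12B, 1-aligned)
36..37  proto  (1B, 1-aligned)

0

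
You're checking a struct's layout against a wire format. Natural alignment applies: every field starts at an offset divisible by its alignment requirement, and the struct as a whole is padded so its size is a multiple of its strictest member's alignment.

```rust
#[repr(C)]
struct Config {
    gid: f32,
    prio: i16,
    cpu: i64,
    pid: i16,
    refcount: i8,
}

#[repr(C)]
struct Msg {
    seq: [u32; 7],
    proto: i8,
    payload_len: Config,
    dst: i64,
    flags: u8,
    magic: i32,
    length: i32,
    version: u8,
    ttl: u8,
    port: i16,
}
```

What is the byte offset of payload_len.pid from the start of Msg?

48

Config: @0: gid [4B, align 4] → 4; @4: prio [2B, align 2] → 6; +2 pad (align 8); @8: cpu [8B, align 8] → 16; @16: pid [2B, align 2] → 18; @18: refcount [1B, align 1] → 19; +5 tail pad (align 8); size 24, align 8
@0: seq [28B, align 4] → 28
@28: proto [1B, align 1] → 29
+3 pad (align 8)
@32: payload_len [24B, align 8] → 56
within Config: pid at 16
32 + 16 = 48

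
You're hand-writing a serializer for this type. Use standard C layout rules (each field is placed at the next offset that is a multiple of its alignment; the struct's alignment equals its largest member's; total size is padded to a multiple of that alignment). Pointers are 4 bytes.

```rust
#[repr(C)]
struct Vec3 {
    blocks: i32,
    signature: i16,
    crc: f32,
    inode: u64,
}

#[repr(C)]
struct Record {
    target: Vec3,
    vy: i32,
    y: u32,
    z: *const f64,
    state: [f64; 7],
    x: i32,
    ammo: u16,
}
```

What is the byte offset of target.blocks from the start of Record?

0

Vec3: blocks at 0 (size 4, align 4) → ends 4; signature at 4 (size 2, align 2) → ends 6; pad 2 to align 4 for crc; crc at 8 (size 4, align 4) → ends 12; pad 4 to align 8 for inode; inode at 16 (size 8, align 8) → ends 24; total 24 bytes, alignment 8
target at 0 (size 24, align 8) → ends 24
within Vec3: blocks at 0
0 + 0 = 0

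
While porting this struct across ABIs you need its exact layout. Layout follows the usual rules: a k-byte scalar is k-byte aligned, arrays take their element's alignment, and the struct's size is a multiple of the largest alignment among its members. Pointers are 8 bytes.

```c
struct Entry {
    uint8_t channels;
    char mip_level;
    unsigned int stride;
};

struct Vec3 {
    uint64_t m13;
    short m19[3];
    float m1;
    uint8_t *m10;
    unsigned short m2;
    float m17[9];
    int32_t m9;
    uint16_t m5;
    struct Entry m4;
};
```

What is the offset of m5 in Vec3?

Entry: channels at 0 (size 1, align 1) → ends 1; mip_level at 1 (size 1, align 1) → ends 2; pad 2 to align 4 for stride; stride at 4 (size 4, align 4) → ends 8; total 8 bytes, alignment 4
m13 at 0 (size 8, align 8) → ends 8
m19 at 8 (size 6, align 2) → ends 14
pad 2 to align 4 for m1
m1 at 16 (size 4, align 4) → ends 20
pad 4 to align 8 for m10
m10 at 24 (size 8, align 8) → ends 32
m2 at 32 (size 2, align 2) → ends 34
pad 2 to align 4 for m17
m17 at 36 (size 36, align 4) → ends 72
m9 at 72 (size 4, align 4) → ends 76
m5 at 76 (size 2, align 2) → ends 78

76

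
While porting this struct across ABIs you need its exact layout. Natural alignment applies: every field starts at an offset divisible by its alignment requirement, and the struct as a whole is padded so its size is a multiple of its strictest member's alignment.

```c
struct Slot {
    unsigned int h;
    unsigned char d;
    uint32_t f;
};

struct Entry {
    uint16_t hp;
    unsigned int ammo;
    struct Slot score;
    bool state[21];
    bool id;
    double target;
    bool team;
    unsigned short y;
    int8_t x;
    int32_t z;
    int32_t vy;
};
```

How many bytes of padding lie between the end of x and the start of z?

3

Slot: 0..4  h  (4B, 4-aligned); 4..5  d  (1B, 1-aligned); 5..8  -- padding (3B); 8..12  f  (4B, 4-aligned); sizeof = 12, alignof = 4
0..2  hp  (2B, 2-aligned)
2..4  -- padding (2B)
4..8  ammo  (4B, 4-aligned)
8..20  score  (12B, 4-aligned)
20..41  state  (21B, 1-aligned)
41..42  id  (1B, 1-aligned)
42..48  -- padding (6B)
48..56  target  (8B, 8-aligned)
56..57  team  (1B, 1-aligned)
57..58  -- padding (1B)
58..60  y  (2B, 2-aligned)
60..61  x  (1B, 1-aligned)
61..64  -- padding (3B)
64..68  z  (4B, 4-aligned)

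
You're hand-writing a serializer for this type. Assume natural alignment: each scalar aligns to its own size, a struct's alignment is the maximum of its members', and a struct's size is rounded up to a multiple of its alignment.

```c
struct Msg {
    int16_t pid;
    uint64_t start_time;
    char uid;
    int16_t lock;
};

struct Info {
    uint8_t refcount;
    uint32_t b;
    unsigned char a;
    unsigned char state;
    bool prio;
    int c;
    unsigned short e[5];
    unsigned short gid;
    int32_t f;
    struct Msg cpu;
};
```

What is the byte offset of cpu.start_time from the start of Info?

Msg: pid at 0 (size 2, align 2) → ends 2; pad 6 to align 8 for start_time; start_time at 8 (size 8, align 8) → ends 16; uid at 16 (size 1, align 1) → ends 17; pad 1 to align 2 for lock; lock at 18 (size 2, align 2) → ends 20; tail pad 4 to reach multiple of 8; total 24 bytes, alignment 8
refcount at 0 (size 1, align 1) → ends 1
pad 3 to align 4 for b
b at 4 (size 4, align 4) → ends 8
a at 8 (size 1, align 1) → ends 9
state at 9 (size 1, align 1) → ends 10
prio at 10 (size 1, align 1) → ends 11
pad 1 to align 4 for c
c at 12 (size 4, align 4) → ends 16
e at 16 (size 10, align 2) → ends 26
gid at 26 (size 2, align 2) → ends 28
f at 28 (size 4, align 4) → ends 32
cpu at 32 (size 24, align 8) → ends 56
within Msg: start_time at 8
32 + 8 = 40

40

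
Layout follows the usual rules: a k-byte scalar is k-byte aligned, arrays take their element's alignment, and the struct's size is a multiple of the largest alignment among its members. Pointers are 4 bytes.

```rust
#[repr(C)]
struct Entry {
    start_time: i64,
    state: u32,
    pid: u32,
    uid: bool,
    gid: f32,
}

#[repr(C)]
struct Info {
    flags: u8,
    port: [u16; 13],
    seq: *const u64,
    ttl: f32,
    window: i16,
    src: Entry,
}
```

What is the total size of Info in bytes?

Entry: 0..8  start_time  (8B, 8-aligned); 8..12  state  (4B, 4-aligned); 12..16  pid  (4B, 4-aligned); 16..17  uid  (1B, 1-aligned); 17..20  -- padding (3B); 20..24  gid  (4B, 4-aligned); sizeof = 24, alignof = 8
0..1  flags  (1B, 1-aligned)
1..2  -- padding (1B)
2..28  port  (26B, 2-aligned)
28..32  seq  (4B, 4-aligned)
32..36  ttl  (4B, 4-aligned)
36..38  window  (2B, 2-aligned)
38..40  -- padding (2B)
40..64  src  (24B, 8-aligned)
sizeof = 64, alignof = 8

64 bytes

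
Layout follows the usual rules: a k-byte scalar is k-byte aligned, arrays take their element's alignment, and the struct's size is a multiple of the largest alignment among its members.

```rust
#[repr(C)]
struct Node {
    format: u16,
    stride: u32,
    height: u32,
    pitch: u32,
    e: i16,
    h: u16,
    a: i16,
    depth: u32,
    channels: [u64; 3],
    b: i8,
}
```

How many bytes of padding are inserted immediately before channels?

0..2  format  (2B, 2-aligned)
2..4  -- padding (2B)
4..8  stride  (4B, 4-aligned)
8..12  height  (4B, 4-aligned)
12..16  pitch  (4B, 4-aligned)
16..18  e  (2B, 2-aligned)
18..20  h  (2B, 2-aligned)
20..22  a  (2B, 2-aligned)
22..24  -- padding (2B)
24..28  depth  (4B, 4-aligned)
28..32  -- padding (4B)
32..56  channels  (24B, 8-aligned)

4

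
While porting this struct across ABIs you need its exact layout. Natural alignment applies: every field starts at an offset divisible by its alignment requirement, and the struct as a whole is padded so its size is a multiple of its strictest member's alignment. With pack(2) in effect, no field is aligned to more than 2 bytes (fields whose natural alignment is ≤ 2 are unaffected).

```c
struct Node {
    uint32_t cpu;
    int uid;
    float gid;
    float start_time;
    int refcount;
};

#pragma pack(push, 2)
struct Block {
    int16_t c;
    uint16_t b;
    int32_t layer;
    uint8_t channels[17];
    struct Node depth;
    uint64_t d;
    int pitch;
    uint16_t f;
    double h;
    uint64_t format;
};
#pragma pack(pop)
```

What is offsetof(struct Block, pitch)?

Node: cpu at 0 (size 4, align 4) → ends 4; uid at 4 (size 4, align 4) → ends 8; gid at 8 (size 4, align 4) → ends 12; start_time at 12 (size 4, align 4) → ends 16; refcount at 16 (size 4, align 4) → ends 20; total 20 bytes, alignment 4
c at 0 (size 2, align 2) → ends 2
b at 2 (size 2, align 2) → ends 4
layer at 4 (size 4, align 2) → ends 8
channels at 8 (size 17, align 1) → ends 25
pad 1 to align 2 for depth
depth at 26 (size 20, align 2) → ends 46
d at 46 (size 8, align 2) → ends 54
pitch at 54 (size 4, align 2) → ends 58

54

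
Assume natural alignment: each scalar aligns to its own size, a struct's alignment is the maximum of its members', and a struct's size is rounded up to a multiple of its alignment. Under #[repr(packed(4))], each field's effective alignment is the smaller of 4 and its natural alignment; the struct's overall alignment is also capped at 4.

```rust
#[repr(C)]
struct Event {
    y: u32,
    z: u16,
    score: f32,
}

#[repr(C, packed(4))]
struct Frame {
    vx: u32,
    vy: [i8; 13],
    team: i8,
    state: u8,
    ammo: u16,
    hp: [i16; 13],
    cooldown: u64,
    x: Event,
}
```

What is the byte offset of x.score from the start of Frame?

Event: y at 0 (size 4, align 4) → ends 4; z at 4 (size 2, align 2) → ends 6; pad 2 to align 4 for score; score at 8 (size 4, align 4) → ends 12; total 12 bytes, alignment 4
vx at 0 (size 4, align 4) → ends 4
vy at 4 (size 13, align 1) → ends 17
team at 17 (size 1, align 1) → ends 18
state at 18 (size 1, align 1) → ends 19
pad 1 to align 2 for ammo
ammo at 20 (size 2, align 2) → ends 22
hp at 22 (size 26, align 2) → ends 48
cooldown at 48 (size 8, align 4) → ends 56
x at 56 (size 12, align 4) → ends 68
within Event: score at 8
56 + 8 = 64

64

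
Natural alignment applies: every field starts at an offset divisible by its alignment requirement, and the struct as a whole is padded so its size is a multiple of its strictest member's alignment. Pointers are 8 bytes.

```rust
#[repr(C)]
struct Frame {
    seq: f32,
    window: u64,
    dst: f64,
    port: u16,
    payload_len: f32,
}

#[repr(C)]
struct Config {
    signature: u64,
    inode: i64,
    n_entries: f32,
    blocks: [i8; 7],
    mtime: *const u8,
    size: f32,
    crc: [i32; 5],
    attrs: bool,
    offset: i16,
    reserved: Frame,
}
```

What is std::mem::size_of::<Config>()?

Frame: @0: seq [4B, align 4] → 4; +4 pad (align 8); @8: window [8B, align 8] → 16; @16: dst [8B, align 8] → 24; @24: port [2B, align 2] → 26; +2 pad (align 4); @28: payload_len [4B, align 4] → 32; size 32, align 8
@0: signature [8B, align 8] → 8
@8: inode [8B, align 8] → 16
@16: n_entries [4B, align 4] → 20
@20: blocks [7B, align 1] → 27
+5 pad (align 8)
@32: mtime [8B, align 8] → 40
@40: size [4B, align 4] → 44
@44: crc [20B, align 4] → 64
@64: attrs [1B, align 1] → 65
+1 pad (align 2)
@66: offset [2B, align 2] → 68
+4 pad (align 8)
@72: reserved [32B, align 8] → 104
size 104, align 8

104 bytes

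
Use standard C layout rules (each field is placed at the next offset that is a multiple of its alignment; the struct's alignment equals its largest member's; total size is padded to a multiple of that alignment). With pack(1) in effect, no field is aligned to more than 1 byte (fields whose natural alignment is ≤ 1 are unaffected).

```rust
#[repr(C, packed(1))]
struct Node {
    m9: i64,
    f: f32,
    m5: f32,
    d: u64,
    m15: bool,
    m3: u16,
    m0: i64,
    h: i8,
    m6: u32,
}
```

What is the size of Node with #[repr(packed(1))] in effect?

@0: m9 [8B, align 1] → 8
@8: f [4B, align 1] → 12
@12: m5 [4B, align 1] → 16
@16: d [8B, align 1] → 24
@24: m15 [1B, align 1] → 25
@25: m3 [2B, align 1] → 27
@27: m0 [8B, align 1] → 35
@35: h [1B, align 1] → 36
@36: m6 [4B, align 1] → 40
size 40, align 1

40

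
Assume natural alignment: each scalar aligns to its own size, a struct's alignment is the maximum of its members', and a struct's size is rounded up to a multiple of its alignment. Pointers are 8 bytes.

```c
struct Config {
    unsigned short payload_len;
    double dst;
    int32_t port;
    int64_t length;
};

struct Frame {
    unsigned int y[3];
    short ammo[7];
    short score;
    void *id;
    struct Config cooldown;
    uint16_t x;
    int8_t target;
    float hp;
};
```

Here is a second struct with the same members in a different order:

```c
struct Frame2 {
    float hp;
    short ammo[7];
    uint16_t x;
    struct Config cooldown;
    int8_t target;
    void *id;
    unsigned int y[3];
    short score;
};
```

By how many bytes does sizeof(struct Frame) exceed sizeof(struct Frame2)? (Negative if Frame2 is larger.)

-8

Config: 0..2  payload_len  (2B, 2-aligned); 2..8  -- padding (6B); 8..16  dst  (8B, 8-aligned); 16..20  port  (4B, 4-aligned); 20..24  -- padding (4B); 24..32  length  (8B, 8-aligned); sizeof = 32, alignof = 8
0..12  y  (12B, 4-aligned)
12..26  ammo  (14B, 2-aligned)
26..28  score  (2B, 2-aligned)
28..32  -- padding (4B)
32..40  id  (8B, 8-aligned)
40..72  cooldown  (32B, 8-aligned)
72..74  x  (2B, 2-aligned)
74..75  target  (1B, 1-aligned)
75..76  -- padding (1B)
76..80  hp  (4B, 4-aligned)
sizeof = 80, alignof = 8
— Frame2 —
0..4  hp  (4B, 4-aligned)
4..18  ammo  (14B, 2-aligned)
18..20  x  (2B, 2-aligned)
20..24  -- padding (4B)
24..56  cooldown  (32B, 8-aligned)
56..57  target  (1B, 1-aligned)
57..64  -- padding (7B)
64..72  id  (8B, 8-aligned)
72..84  y  (12B, 4-aligned)
84..86  score  (2B, 2-aligned)
86..88  -- tail padding (2B)
sizeof = 88, alignof = 8
80 − 88 = -8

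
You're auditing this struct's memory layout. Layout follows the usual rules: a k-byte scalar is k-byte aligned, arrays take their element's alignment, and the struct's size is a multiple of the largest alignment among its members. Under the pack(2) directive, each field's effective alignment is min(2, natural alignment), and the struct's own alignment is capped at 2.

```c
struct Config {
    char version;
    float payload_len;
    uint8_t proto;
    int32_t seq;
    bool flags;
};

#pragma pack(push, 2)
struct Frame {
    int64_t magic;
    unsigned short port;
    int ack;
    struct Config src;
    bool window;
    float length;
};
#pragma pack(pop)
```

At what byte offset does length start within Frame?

Config: @0: version [1B, align 1] → 1; +3 pad (align 4); @4: payload_len [4B, align 4] → 8; @8: proto [1B, align 1] → 9; +3 pad (align 4); @12: seq [4B, align 4] → 16; @16: flags [1B, align 1] → 17; +3 tail pad (align 4); size 20, align 4
@0: magic [8B, align 2] → 8
@8: port [2B, align 2] → 10
@10: ack [4B, align 2] → 14
@14: src [20B, align 2] → 34
@34: window [1B, align 1] → 35
+1 pad (align 2)
@36: length [4B, align 2] → 40

36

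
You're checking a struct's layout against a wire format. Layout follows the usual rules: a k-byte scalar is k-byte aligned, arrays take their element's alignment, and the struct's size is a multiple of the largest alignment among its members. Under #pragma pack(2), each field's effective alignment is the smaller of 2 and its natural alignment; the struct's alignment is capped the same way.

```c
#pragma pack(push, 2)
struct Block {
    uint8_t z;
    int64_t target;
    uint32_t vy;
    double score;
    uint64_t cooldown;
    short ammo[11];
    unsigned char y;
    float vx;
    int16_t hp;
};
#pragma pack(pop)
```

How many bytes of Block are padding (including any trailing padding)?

z at 0 (size 1, align 1) → ends 1
pad 1 to align 2 for target
target at 2 (size 8, align 2) → ends 10
vy at 10 (size 4, align 2) → ends 14
score at 14 (size 8, align 2) → ends 22
cooldown at 22 (size 8, align 2) → ends 30
ammo at 30 (size 22, align 2) → ends 52
y at 52 (size 1, align 1) → ends 53
pad 1 to align 2 for vx
vx at 54 (size 4, align 2) → ends 58
hp at 58 (size 2, align 2) → ends 60
total 60 bytes, alignment 2
data bytes 58, size 60 → padding 2

2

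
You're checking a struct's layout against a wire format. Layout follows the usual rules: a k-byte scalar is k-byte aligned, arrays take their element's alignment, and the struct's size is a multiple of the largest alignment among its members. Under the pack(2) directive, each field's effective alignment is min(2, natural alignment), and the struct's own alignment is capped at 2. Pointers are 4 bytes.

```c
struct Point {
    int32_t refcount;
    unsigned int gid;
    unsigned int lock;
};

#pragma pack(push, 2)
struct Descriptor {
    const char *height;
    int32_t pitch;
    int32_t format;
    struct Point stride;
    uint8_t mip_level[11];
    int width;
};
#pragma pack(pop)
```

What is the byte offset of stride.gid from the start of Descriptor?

Point: 0..4  refcount  (4B, 4-aligned); 4..8  gid  (4B, 4-aligned); 8..12  lock  (4B, 4-aligned); sizeof = 12, alignof = 4
0..4  height  (4B, 2-aligned)
4..8  pitch  (4B, 2-aligned)
8..12  format  (4B, 2-aligned)
12..24  stride  (12B, 2-aligned)
within Point: gid at 4
12 + 4 = 16

16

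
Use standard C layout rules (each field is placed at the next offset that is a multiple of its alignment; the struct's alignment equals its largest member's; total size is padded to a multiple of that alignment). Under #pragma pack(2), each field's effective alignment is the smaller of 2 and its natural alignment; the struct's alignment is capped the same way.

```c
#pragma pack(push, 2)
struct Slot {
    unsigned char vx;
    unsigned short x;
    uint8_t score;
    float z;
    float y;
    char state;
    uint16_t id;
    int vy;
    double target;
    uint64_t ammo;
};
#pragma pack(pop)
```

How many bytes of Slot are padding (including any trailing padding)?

3

0..1  vx  (1B, 1-aligned)
1..2  -- padding (1B)
2..4  x  (2B, 2-aligned)
4..5  score  (1B, 1-aligned)
5..6  -- padding (1B)
6..10  z  (4B, 2-aligned)
10..14  y  (4B, 2-aligned)
14..15  state  (1B, 1-aligned)
15..16  -- padding (1B)
16..18  id  (2B, 2-aligned)
18..22  vy  (4B, 2-aligned)
22..30  target  (8B, 2-aligned)
30..38  ammo  (8B, 2-aligned)
sizeof = 38, alignof = 2
data bytes 35, size 38 → padding 3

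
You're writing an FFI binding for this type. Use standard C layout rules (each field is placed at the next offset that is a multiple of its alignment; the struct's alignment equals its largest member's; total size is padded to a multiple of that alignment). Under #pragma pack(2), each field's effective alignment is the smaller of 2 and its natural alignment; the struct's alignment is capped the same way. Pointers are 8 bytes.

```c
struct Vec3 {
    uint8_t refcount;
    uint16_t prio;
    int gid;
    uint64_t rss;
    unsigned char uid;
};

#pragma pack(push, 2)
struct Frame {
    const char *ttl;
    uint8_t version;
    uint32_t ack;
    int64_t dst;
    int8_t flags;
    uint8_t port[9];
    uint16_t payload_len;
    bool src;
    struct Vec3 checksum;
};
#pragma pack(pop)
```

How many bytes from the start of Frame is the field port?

23

Vec3: @0: refcount [1B, align 1] → 1; +1 pad (align 2); @2: prio [2B, align 2] → 4; @4: gid [4B, align 4] → 8; @8: rss [8B, align 8] → 16; @16: uid [1B, align 1] → 17; +7 tail pad (align 8); size 24, align 8
@0: ttl [8B, align 2] → 8
@8: version [1B, align 1] → 9
+1 pad (align 2)
@10: ack [4B, align 2] → 14
@14: dst [8B, align 2] → 22
@22: flags [1B, align 1] → 23
@23: port [9B, align 1] → 32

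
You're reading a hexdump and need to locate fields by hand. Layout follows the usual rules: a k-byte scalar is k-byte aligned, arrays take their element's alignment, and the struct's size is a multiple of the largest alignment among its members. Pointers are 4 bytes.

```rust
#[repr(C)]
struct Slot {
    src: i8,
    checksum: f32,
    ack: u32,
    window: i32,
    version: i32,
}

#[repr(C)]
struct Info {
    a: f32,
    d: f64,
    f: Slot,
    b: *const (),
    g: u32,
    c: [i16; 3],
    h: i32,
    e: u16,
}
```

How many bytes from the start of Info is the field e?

Slot: src at 0 (size 1, align 1) → ends 1; pad 3 to align 4 for checksum; checksum at 4 (size 4, align 4) → ends 8; ack at 8 (size 4, align 4) → ends 12; window at 12 (size 4, align 4) → ends 16; version at 16 (size 4, align 4) → ends 20; total 20 bytes, alignment 4
a at 0 (size 4, align 4) → ends 4
pad 4 to align 8 for d
d at 8 (size 8, align 8) → ends 16
f at 16 (size 20, align 4) → ends 36
b at 36 (size 4, align 4) → ends 40
g at 40 (size 4, align 4) → ends 44
c at 44 (size 6, align 2) → ends 50
pad 2 to align 4 for h
h at 52 (size 4, align 4) → ends 56
e at 56 (size 2, align 2) → ends 58

56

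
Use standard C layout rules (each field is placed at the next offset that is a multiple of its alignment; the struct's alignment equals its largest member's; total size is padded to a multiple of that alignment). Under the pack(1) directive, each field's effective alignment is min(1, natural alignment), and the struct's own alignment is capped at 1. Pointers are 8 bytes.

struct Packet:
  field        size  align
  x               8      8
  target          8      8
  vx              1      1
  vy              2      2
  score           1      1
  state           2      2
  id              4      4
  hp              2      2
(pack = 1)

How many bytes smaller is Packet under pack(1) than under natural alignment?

4

natural layout:
  x at 0 (size 8, align 8) → ends 8
  target at 8 (size 8, align 8) → ends 16
  vx at 16 (size 1, align 1) → ends 17
  pad 1 to align 2 for vy
  vy at 18 (size 2, align 2) → ends 20
  score at 20 (size 1, align 1) → ends 21
  pad 1 to align 2 for state
  state at 22 (size 2, align 2) → ends 24
  id at 24 (size 4, align 4) → ends 28
  hp at 28 (size 2, align 2) → ends 30
  tail pad 2 to reach multiple of 8
  total 32 bytes, alignment 8
packed(1) layout:
  x at 0 (size 8, align 1) → ends 8
  target at 8 (size 8, align 1) → ends 16
  vx at 16 (size 1, align 1) → ends 17
  vy at 17 (size 2, align 1) → ends 19
  score at 19 (size 1, align 1) → ends 20
  state at 20 (size 2, align 1) → ends 22
  id at 22 (size 4, align 1) → ends 26
  hp at 26 (size 2, align 1) → ends 28
  total 28 bytes, alignment 1
32 − 28 = 4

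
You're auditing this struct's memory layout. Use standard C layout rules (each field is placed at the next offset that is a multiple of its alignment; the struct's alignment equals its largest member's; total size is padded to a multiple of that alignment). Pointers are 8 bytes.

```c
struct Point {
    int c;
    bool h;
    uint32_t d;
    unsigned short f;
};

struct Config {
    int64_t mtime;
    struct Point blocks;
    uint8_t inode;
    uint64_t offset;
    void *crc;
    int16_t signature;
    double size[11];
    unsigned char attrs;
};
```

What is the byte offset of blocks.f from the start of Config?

Point: @0: c [4B, align 4] → 4; @4: h [1B, align 1] → 5; +3 pad (align 4); @8: d [4B, align 4] → 12; @12: f [2B, align 2] → 14; +2 tail pad (align 4); size 16, align 4
@0: mtime [8B, align 8] → 8
@8: blocks [16B, align 4] → 24
within Point: f at 12
8 + 12 = 20

20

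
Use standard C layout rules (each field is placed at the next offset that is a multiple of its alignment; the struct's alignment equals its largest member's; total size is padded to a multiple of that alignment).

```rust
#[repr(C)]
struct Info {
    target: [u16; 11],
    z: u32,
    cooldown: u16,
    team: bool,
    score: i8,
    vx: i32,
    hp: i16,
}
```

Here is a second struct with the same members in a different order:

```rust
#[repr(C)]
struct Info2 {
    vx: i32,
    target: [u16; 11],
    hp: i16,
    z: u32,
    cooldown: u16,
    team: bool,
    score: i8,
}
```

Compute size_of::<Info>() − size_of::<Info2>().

4

@0: target [22B, align 2] → 22
+2 pad (align 4)
@24: z [4B, align 4] → 28
@28: cooldown [2B, align 2] → 30
@30: team [1B, align 1] → 31
@31: score [1B, align 1] → 32
@32: vx [4B, align 4] → 36
@36: hp [2B, align 2] → 38
+2 tail pad (align 4)
size 40, align 4
— Info2 —
@0: vx [4B, align 4] → 4
@4: target [22B, align 2] → 26
@26: hp [2B, align 2] → 28
@28: z [4B, align 4] → 32
@32: cooldown [2B, align 2] → 34
@34: team [1B, align 1] → 35
@35: score [1B, align 1] → 36
size 36, align 4
40 − 36 = 4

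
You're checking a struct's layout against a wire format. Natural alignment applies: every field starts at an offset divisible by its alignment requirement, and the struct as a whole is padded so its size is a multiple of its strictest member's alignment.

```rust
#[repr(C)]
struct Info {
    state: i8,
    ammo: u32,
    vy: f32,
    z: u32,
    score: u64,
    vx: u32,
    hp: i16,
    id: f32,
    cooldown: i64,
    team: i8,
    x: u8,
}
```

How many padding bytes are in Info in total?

15

0..1  state  (1B, 1-aligned)
1..4  -- padding (3B)
4..8  ammo  (4B, 4-aligned)
8..12  vy  (4B, 4-aligned)
12..16  z  (4B, 4-aligned)
16..24  score  (8B, 8-aligned)
24..28  vx  (4B, 4-aligned)
28..30  hp  (2B, 2-aligned)
30..32  -- padding (2B)
32..36  id  (4B, 4-aligned)
36..40  -- padding (4B)
40..48  cooldown  (8B, 8-aligned)
48..49  team  (1B, 1-aligned)
49..50  x  (1B, 1-aligned)
50..56  -- tail padding (6B)
sizeof = 56, alignof = 8
data bytes 41, size 56 → padding 15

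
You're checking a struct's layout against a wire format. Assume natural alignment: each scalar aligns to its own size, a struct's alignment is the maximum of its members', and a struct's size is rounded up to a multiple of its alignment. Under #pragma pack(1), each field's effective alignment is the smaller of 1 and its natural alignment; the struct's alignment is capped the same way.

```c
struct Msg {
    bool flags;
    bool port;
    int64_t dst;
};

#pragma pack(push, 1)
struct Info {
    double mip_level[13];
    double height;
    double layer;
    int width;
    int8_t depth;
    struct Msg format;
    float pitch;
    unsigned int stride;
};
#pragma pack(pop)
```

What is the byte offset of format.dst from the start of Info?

133

Msg: @0: flags [1B, align 1] → 1; @1: port [1B, align 1] → 2; +6 pad (align 8); @8: dst [8B, align 8] → 16; size 16, align 8
@0: mip_level [104B, align 1] → 104
@104: height [8B, align 1] → 112
@112: layer [8B, align 1] → 120
@120: width [4B, align 1] → 124
@124: depth [1B, align 1] → 125
@125: format [16B, align 1] → 141
within Msg: dst at 8
125 + 8 = 133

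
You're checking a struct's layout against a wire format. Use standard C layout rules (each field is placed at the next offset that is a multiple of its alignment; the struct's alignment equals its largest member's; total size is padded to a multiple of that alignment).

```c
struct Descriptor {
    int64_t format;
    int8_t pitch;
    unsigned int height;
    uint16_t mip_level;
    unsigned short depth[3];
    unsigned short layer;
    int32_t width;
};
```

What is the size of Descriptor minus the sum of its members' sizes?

5

0..8  format  (8B, 8-aligned)
8..9  pitch  (1B, 1-aligned)
9..12  -- padding (3B)
12..16  height  (4B, 4-aligned)
16..18  mip_level  (2B, 2-aligned)
18..24  depth  (6B, 2-aligned)
24..26  layer  (2B, 2-aligned)
26..28  -- padding (2B)
28..32  width  (4B, 4-aligned)
sizeof = 32, alignof = 8
data bytes 27, size 32 → padding 5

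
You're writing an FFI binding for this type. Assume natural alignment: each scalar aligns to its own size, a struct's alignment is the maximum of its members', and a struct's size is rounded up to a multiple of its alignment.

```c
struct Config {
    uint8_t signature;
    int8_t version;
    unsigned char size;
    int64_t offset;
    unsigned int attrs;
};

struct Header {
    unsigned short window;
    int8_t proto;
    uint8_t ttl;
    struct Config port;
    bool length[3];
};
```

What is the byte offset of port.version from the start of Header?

9

Config: 0..1  signature  (1B, 1-aligned); 1..2  version  (1B, 1-aligned); 2..3  size  (1B, 1-aligned); 3..8  -- padding (5B); 8..16  offset  (8B, 8-aligned); 16..20  attrs  (4B, 4-aligned); 20..24  -- tail padding (4B); sizeof = 24, alignof = 8
0..2  window  (2B, 2-aligned)
2..3  proto  (1B, 1-aligned)
3..4  ttl  (1B, 1-aligned)
4..8  -- padding (4B)
8..32  port  (24B, 8-aligned)
within Config: version at 1
8 + 1 = 9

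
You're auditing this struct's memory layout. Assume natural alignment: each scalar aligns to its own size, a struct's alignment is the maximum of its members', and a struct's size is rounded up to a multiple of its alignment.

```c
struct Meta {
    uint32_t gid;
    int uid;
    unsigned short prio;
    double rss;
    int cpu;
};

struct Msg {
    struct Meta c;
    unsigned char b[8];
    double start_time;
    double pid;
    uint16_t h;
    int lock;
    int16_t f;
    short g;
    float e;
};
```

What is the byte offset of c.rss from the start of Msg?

Meta: gid at 0 (size 4, align 4) → ends 4; uid at 4 (size 4, align 4) → ends 8; prio at 8 (size 2, align 2) → ends 10; pad 6 to align 8 for rss; rss at 16 (size 8, align 8) → ends 24; cpu at 24 (size 4, align 4) → ends 28; tail pad 4 to reach multiple of 8; total 32 bytes, alignment 8
c at 0 (size 32, align 8) → ends 32
within Meta: rss at 16
0 + 16 = 16

16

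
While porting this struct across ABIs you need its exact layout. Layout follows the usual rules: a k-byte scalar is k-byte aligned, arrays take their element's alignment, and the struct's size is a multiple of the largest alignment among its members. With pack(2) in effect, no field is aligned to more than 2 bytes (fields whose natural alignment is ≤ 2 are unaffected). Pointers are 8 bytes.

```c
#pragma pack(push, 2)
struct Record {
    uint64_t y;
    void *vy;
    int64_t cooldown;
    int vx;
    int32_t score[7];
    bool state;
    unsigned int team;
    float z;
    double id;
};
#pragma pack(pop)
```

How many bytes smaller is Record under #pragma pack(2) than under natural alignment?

natural layout:
  y at 0 (size 8, align 8) → ends 8
  vy at 8 (size 8, align 8) → ends 16
  cooldown at 16 (size 8, align 8) → ends 24
  vx at 24 (size 4, align 4) → ends 28
  score at 28 (size 28, align 4) → ends 56
  state at 56 (size 1, align 1) → ends 57
  pad 3 to align 4 for team
  team at 60 (size 4, align 4) → ends 64
  z at 64 (size 4, align 4) → ends 68
  pad 4 to align 8 for id
  id at 72 (size 8, align 8) → ends 80
  total 80 bytes, alignment 8
packed(2) layout:
  y at 0 (size 8, align 2) → ends 8
  vy at 8 (size 8, align 2) → ends 16
  cooldown at 16 (size 8, align 2) → ends 24
  vx at 24 (size 4, align 2) → ends 28
  score at 28 (size 28, align 2) → ends 56
  state at 56 (size 1, align 1) → ends 57
  pad 1 to align 2 for team
  team at 58 (size 4, align 2) → ends 62
  z at 62 (size 4, align 2) → ends 66
  id at 66 (size 8, align 2) → ends 74
  total 74 bytes, alignment 2
80 − 74 = 6

6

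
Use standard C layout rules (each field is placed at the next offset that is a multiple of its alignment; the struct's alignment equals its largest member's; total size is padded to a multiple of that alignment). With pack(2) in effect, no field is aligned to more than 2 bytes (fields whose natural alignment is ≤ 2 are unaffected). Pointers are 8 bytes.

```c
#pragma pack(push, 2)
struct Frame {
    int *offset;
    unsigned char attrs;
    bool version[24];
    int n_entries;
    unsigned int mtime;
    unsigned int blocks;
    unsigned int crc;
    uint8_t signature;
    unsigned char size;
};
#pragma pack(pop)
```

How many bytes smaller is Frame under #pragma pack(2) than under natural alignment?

4

natural layout:
  0..8  offset  (8B, 8-aligned)
  8..9  attrs  (1B, 1-aligned)
  9..33  version  (24B, 1-aligned)
  33..36  -- padding (3B)
  36..40  n_entries  (4B, 4-aligned)
  40..44  mtime  (4B, 4-aligned)
  44..48  blocks  (4B, 4-aligned)
  48..52  crc  (4B, 4-aligned)
  52..53  signature  (1B, 1-aligned)
  53..54  size  (1B, 1-aligned)
  54..56  -- tail padding (2B)
  sizeof = 56, alignof = 8
packed(2) layout:
  0..8  offset  (8B, 2-aligned)
  8..9  attrs  (1B, 1-aligned)
  9..33  version  (24B, 1-aligned)
  33..34  -- padding (1B)
  34..38  n_entries  (4B, 2-aligned)
  38..42  mtime  (4B, 2-aligned)
  42..46  blocks  (4B, 2-aligned)
  46..50  crc  (4B, 2-aligned)
  50..51  signature  (1B, 1-aligned)
  51..52  size  (1B, 1-aligned)
  sizeof = 52, alignof = 2
56 − 52 = 4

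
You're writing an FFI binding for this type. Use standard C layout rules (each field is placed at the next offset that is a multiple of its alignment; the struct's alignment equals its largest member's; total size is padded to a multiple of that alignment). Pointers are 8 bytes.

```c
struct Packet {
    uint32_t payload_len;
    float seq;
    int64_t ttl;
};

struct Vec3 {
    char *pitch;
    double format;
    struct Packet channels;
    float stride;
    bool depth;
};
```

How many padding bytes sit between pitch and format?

0

Packet: 0..4  payload_len  (4B, 4-aligned); 4..8  seq  (4B, 4-aligned); 8..16  ttl  (8B, 8-aligned); sizeof = 16, alignof = 8
0..8  pitch  (8B, 8-aligned)
8..16  format  (8B, 8-aligned)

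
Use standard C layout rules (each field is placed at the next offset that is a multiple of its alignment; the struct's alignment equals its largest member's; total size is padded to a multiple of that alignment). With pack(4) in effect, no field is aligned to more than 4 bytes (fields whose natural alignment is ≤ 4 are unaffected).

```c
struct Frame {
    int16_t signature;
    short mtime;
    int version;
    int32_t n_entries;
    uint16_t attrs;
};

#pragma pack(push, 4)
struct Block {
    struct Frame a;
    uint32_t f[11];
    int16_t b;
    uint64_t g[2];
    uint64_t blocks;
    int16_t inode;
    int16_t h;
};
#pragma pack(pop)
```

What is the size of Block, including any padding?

92

Frame: 0..2  signature  (2B, 2-aligned); 2..4  mtime  (2B, 2-aligned); 4..8  version  (4B, 4-aligned); 8..12  n_entries  (4B, 4-aligned); 12..14  attrs  (2B, 2-aligned); 14..16  -- tail padding (2B); sizeof = 16, alignof = 4
0..16  a  (16B, 4-aligned)
16..60  f  (44B, 4-aligned)
60..62  b  (2B, 2-aligned)
62..64  -- padding (2B)
64..80  g  (16B, 4-aligned)
80..88  blocks  (8B, 4-aligned)
88..90  inode  (2B, 2-aligned)
90..92  h  (2B, 2-aligned)
sizeof = 92, alignof = 4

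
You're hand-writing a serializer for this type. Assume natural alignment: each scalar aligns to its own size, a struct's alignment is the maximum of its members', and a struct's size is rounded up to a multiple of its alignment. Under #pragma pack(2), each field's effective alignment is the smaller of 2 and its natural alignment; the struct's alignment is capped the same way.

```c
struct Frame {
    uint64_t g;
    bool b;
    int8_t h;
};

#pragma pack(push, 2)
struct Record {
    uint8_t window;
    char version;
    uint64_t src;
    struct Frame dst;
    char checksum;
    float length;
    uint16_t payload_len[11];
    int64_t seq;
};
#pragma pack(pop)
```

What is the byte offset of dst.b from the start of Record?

Frame: 0..8  g  (8B, 8-aligned); 8..9  b  (1B, 1-aligned); 9..10  h  (1B, 1-aligned); 10..16  -- tail padding (6B); sizeof = 16, alignof = 8
0..1  window  (1B, 1-aligned)
1..2  version  (1B, 1-aligned)
2..10  src  (8B, 2-aligned)
10..26  dst  (16B, 2-aligned)
within Frame: b at 8
10 + 8 = 18

18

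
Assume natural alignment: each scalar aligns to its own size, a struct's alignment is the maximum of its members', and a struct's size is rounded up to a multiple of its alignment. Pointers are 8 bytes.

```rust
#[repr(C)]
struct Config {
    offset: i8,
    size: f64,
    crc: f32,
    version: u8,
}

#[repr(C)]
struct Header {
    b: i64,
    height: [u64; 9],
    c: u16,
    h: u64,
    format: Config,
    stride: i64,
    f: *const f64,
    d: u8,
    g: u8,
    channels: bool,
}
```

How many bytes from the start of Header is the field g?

137

Config: @0: offset [1B, align 1] → 1; +7 pad (align 8); @8: size [8B, align 8] → 16; @16: crc [4B, align 4] → 20; @20: version [1B, align 1] → 21; +3 tail pad (align 8); size 24, align 8
@0: b [8B, align 8] → 8
@8: height [72B, align 8] → 80
@80: c [2B, align 2] → 82
+6 pad (align 8)
@88: h [8B, align 8] → 96
@96: format [24B, align 8] → 120
@120: stride [8B, align 8] → 128
@128: f [8B, align 8] → 136
@136: d [1B, align 1] → 137
@137: g [1B, align 1] → 138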